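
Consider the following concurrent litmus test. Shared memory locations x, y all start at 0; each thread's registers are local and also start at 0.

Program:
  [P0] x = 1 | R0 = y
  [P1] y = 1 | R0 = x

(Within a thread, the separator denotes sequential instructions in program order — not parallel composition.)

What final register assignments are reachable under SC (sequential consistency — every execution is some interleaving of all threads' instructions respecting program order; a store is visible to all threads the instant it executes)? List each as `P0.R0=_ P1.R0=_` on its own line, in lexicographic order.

outcome vector order: (P0.R0,P1.R0)
|SC outcomes| = 3

P0.R0=0 P1.R0=1
P0.R0=1 P1.R0=0
P0.R0=1 P1.R0=1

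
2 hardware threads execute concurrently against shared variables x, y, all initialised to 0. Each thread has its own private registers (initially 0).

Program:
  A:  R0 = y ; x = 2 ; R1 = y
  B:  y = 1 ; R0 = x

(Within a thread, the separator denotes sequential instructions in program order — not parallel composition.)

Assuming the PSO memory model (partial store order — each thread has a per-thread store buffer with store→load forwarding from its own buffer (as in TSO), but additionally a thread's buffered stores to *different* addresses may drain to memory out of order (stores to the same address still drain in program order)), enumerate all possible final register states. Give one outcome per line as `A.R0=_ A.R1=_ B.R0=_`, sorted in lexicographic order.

A.R0=0 A.R1=0 B.R0=0
A.R0=0 A.R1=0 B.R0=2
A.R0=0 A.R1=1 B.R0=0
A.R0=0 A.R1=1 B.R0=2
A.R0=1 A.R1=1 B.R0=0
A.R0=1 A.R1=1 B.R0=2

outcome vector order: (A.R0,A.R1,B.R0)
|PSO outcomes| = 6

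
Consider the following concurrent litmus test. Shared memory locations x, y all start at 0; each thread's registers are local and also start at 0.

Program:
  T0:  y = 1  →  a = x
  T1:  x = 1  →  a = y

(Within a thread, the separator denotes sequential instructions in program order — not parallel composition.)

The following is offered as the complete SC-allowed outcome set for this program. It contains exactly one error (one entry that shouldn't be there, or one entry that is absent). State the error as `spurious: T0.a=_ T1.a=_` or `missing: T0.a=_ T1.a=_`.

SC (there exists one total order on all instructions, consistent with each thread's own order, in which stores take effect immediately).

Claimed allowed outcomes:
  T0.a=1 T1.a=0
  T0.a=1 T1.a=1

missing: T0.a=0 T1.a=1

outcome vector order: (T0.a,T1.a)
under SC → 01; 10; 11
SC∖claimed = {01}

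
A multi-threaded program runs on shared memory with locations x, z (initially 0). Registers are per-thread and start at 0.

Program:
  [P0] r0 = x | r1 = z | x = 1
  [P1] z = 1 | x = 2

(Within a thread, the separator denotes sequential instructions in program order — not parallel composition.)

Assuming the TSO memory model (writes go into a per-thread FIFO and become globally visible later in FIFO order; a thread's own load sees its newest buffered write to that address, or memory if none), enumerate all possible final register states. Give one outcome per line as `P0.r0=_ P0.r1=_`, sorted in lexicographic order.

outcome vector order: (P0.r0,P0.r1)
|TSO outcomes| = 3

P0.r0=0 P0.r1=0
P0.r0=0 P0.r1=1
P0.r0=2 P0.r1=1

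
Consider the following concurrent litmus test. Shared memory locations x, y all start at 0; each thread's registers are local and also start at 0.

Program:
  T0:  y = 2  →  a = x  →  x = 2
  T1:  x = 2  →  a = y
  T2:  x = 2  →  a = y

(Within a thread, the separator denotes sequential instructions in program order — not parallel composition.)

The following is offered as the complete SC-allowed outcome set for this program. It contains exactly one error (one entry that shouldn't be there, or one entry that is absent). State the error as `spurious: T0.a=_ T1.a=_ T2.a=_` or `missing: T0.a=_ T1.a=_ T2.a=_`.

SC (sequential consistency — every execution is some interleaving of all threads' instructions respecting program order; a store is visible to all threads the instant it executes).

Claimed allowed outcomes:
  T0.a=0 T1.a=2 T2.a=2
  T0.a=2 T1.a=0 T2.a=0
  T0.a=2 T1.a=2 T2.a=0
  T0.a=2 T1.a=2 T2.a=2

outcome vector order: (T0.a,T1.a,T2.a)
under SC → <0 2 2>; <2 0 0>; <2 0 2>; <2 2 0>; <2 2 2>
SC∖claimed = {<2 0 2>}

missing: T0.a=2 T1.a=0 T2.a=2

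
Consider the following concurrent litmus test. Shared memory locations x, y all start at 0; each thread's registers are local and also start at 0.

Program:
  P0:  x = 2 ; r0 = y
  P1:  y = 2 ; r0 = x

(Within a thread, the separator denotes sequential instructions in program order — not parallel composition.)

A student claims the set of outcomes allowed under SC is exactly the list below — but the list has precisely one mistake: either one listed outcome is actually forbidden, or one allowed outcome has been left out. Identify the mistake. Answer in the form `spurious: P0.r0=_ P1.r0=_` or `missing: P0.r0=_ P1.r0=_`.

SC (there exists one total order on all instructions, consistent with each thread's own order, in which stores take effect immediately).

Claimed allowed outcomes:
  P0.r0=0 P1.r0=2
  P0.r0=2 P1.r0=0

missing: P0.r0=2 P1.r0=2

outcome vector order: (P0.r0,P1.r0)
[SC] allowed = {0/2 2/0 2/2}
SC∖claimed = {2/2}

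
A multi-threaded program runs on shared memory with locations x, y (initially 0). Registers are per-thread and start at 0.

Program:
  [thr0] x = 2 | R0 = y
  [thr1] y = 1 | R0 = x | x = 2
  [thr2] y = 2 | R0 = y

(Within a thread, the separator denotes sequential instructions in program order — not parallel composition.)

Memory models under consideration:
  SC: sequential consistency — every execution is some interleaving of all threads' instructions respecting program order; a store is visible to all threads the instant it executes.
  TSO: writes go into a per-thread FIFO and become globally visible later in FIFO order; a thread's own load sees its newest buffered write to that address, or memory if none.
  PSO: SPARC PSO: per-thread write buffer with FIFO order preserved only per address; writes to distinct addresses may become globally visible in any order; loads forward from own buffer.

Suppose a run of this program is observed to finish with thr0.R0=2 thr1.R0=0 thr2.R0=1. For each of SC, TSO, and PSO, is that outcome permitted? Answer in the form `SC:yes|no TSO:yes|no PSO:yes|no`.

SC:no TSO:yes PSO:yes

outcome vector order: (thr0.R0,thr1.R0,thr2.R0)
SC: 9 outcomes — {(0,2,1); (0,2,2); (1,0,1); (1,0,2); (1,2,1); (1,2,2); (2,0,2); (2,2,1); (2,2,2)}
TSO: 12 outcomes — {(0,0,1); (0,0,2); (0,2,1); (0,2,2); (1,0,1); (1,0,2); (1,2,1); (1,2,2); (2,0,1); (2,0,2); (2,2,1); (2,2,2)}
PSO: 12 outcomes — {(0,0,1); (0,0,2); (0,2,1); (0,2,2); (1,0,1); (1,0,2); (1,2,1); (1,2,2); (2,0,1); (2,0,2); (2,2,1); (2,2,2)}
target (2,0,1) ∈ {TSO,PSO}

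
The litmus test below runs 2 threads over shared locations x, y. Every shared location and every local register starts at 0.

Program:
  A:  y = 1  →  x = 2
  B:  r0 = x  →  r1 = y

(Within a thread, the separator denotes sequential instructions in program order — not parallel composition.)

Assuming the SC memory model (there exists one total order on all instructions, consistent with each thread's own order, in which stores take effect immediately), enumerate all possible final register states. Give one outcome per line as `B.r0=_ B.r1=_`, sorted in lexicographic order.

outcome vector order: (B.r0,B.r1)
|SC outcomes| = 3

B.r0=0 B.r1=0
B.r0=0 B.r1=1
B.r0=2 B.r1=1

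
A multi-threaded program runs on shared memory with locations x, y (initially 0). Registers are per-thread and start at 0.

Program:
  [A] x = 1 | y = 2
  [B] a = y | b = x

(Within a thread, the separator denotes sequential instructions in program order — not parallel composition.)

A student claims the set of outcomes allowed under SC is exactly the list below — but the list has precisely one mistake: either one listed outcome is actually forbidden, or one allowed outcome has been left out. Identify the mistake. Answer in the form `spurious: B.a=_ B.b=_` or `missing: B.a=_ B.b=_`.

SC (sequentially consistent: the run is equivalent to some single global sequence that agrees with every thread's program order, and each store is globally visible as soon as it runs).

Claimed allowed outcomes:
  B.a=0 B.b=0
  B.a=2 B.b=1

missing: B.a=0 B.b=1

outcome vector order: (B.a,B.b)
SC (3): 00, 01, 21
SC∖claimed = {01}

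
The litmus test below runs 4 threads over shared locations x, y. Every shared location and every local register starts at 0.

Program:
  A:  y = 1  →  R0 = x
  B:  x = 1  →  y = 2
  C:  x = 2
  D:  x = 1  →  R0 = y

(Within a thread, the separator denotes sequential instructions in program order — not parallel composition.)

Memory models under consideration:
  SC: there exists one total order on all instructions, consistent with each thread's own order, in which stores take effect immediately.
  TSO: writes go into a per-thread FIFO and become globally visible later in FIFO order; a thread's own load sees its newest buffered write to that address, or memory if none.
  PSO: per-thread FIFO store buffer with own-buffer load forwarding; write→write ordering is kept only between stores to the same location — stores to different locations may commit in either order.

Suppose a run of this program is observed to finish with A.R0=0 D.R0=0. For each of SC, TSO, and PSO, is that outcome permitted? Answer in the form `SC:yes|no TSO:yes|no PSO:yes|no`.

SC:no TSO:yes PSO:yes

outcome vector order: (A.R0,D.R0)
SC: 8 outcomes — {0/1, 0/2, 1/0, 1/1, 1/2, 2/0, 2/1, 2/2}
TSO: 9 outcomes — {0/0, 0/1, 0/2, 1/0, 1/1, 1/2, 2/0, 2/1, 2/2}
PSO: 9 outcomes — {0/0, 0/1, 0/2, 1/0, 1/1, 1/2, 2/0, 2/1, 2/2}
target 0/0 ∈ {TSO,PSO}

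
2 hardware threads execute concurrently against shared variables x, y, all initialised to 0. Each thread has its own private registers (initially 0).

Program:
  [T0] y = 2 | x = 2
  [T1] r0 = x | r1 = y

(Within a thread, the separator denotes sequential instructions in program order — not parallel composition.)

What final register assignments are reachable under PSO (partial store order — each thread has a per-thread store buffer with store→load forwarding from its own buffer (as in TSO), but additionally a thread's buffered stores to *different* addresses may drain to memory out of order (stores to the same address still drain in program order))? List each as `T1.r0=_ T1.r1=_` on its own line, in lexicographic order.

T1.r0=0 T1.r1=0
T1.r0=0 T1.r1=2
T1.r0=2 T1.r1=0
T1.r0=2 T1.r1=2

outcome vector order: (T1.r0,T1.r1)
|PSO outcomes| = 4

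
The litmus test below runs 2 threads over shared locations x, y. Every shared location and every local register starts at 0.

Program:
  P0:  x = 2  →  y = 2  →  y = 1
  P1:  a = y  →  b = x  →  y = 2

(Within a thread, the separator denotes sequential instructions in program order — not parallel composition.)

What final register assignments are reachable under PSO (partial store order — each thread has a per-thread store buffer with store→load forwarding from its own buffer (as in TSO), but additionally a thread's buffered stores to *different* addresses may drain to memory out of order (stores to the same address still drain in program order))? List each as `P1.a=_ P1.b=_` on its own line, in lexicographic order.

outcome vector order: (P1.a,P1.b)
|PSO outcomes| = 6

P1.a=0 P1.b=0
P1.a=0 P1.b=2
P1.a=1 P1.b=0
P1.a=1 P1.b=2
P1.a=2 P1.b=0
P1.a=2 P1.b=2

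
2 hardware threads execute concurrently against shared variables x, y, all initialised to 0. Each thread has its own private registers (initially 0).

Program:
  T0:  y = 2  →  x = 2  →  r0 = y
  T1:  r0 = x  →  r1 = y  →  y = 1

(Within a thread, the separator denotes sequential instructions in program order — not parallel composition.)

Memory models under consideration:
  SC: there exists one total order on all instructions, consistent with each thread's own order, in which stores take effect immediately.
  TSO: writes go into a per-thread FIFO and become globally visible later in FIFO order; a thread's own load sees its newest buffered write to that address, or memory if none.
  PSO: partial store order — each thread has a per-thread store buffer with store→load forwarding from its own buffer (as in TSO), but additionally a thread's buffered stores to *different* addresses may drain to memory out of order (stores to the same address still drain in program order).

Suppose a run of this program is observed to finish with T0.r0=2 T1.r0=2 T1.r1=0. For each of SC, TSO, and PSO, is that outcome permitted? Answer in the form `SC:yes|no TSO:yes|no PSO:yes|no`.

SC:no TSO:no PSO:yes

outcome vector order: (T0.r0,T1.r0,T1.r1)
SC (6): (1,0,0) (1,0,2) (1,2,2) (2,0,0) (2,0,2) (2,2,2)
TSO (6): (1,0,0) (1,0,2) (1,2,2) (2,0,0) (2,0,2) (2,2,2)
PSO (8): (1,0,0) (1,0,2) (1,2,0) (1,2,2) (2,0,0) (2,0,2) (2,2,0) (2,2,2)
target (2,2,0) ∈ {PSO}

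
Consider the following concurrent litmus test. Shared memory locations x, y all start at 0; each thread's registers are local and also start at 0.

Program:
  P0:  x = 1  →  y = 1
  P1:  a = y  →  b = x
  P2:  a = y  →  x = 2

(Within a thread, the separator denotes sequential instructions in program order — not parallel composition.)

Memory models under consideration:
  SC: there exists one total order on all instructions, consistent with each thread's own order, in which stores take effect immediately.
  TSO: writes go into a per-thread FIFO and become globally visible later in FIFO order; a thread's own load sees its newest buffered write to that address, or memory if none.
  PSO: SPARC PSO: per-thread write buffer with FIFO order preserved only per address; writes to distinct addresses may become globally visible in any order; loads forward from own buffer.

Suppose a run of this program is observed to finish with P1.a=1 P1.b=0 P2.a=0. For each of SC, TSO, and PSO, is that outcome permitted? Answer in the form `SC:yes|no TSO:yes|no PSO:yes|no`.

outcome vector order: (P1.a,P1.b,P2.a)
SC (10): 0/0/0, 0/0/1, 0/1/0, 0/1/1, 0/2/0, 0/2/1, 1/1/0, 1/1/1, 1/2/0, 1/2/1
TSO (10): 0/0/0, 0/0/1, 0/1/0, 0/1/1, 0/2/0, 0/2/1, 1/1/0, 1/1/1, 1/2/0, 1/2/1
PSO (12): 0/0/0, 0/0/1, 0/1/0, 0/1/1, 0/2/0, 0/2/1, 1/0/0, 1/0/1, 1/1/0, 1/1/1, 1/2/0, 1/2/1
target 1/0/0 ∈ {PSO}

SC:no TSO:no PSO:yes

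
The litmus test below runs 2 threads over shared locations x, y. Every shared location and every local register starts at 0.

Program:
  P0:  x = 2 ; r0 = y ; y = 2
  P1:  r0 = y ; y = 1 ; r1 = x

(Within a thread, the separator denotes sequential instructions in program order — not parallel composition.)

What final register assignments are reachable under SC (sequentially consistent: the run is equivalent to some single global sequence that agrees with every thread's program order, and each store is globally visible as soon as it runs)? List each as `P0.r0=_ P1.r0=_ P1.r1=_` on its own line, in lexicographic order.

outcome vector order: (P0.r0,P1.r0,P1.r1)
|SC outcomes| = 4

P0.r0=0 P1.r0=0 P1.r1=2
P0.r0=0 P1.r0=2 P1.r1=2
P0.r0=1 P1.r0=0 P1.r1=0
P0.r0=1 P1.r0=0 P1.r1=2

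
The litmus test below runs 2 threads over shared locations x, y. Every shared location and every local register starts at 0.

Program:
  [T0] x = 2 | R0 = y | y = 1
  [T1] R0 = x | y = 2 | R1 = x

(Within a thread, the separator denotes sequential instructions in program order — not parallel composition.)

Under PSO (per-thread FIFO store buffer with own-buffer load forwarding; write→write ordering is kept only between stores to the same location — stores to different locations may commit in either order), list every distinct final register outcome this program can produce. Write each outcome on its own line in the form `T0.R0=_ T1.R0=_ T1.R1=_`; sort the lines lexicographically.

T0.R0=0 T1.R0=0 T1.R1=0
T0.R0=0 T1.R0=0 T1.R1=2
T0.R0=0 T1.R0=2 T1.R1=2
T0.R0=2 T1.R0=0 T1.R1=0
T0.R0=2 T1.R0=0 T1.R1=2
T0.R0=2 T1.R0=2 T1.R1=2

outcome vector order: (T0.R0,T1.R0,T1.R1)
|PSO outcomes| = 6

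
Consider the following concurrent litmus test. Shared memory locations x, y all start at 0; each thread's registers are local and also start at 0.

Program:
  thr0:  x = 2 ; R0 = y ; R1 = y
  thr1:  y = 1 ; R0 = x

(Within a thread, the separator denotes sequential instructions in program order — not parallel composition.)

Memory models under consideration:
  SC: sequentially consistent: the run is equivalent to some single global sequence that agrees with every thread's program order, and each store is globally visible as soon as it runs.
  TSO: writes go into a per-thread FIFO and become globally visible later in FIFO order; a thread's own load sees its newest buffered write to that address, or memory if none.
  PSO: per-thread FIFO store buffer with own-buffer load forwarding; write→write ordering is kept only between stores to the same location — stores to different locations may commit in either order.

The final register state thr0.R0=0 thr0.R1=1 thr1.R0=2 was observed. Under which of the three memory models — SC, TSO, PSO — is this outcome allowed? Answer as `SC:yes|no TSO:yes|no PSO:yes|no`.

SC:yes TSO:yes PSO:yes

outcome vector order: (thr0.R0,thr0.R1,thr1.R0)
[SC] allowed = {0/0/2 0/1/2 1/1/0 1/1/2}
[TSO] allowed = {0/0/0 0/0/2 0/1/0 0/1/2 1/1/0 1/1/2}
[PSO] allowed = {0/0/0 0/0/2 0/1/0 0/1/2 1/1/0 1/1/2}
target 0/1/2 ∈ {SC,TSO,PSO}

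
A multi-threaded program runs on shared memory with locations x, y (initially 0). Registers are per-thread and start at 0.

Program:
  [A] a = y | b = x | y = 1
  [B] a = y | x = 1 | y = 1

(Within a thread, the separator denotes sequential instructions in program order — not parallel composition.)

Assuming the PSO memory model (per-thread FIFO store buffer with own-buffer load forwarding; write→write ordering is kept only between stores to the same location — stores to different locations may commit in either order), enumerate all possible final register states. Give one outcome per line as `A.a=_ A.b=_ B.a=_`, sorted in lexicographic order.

outcome vector order: (A.a,A.b,B.a)
|PSO outcomes| = 5

A.a=0 A.b=0 B.a=0
A.a=0 A.b=0 B.a=1
A.a=0 A.b=1 B.a=0
A.a=1 A.b=0 B.a=0
A.a=1 A.b=1 B.a=0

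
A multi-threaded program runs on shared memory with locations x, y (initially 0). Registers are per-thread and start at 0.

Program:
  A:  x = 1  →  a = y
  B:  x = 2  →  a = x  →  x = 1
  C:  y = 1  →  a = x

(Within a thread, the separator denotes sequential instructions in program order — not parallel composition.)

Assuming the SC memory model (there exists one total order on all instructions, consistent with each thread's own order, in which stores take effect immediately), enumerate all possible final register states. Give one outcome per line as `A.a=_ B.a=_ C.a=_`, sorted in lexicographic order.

A.a=0 B.a=1 C.a=1
A.a=0 B.a=2 C.a=1
A.a=0 B.a=2 C.a=2
A.a=1 B.a=1 C.a=0
A.a=1 B.a=1 C.a=1
A.a=1 B.a=1 C.a=2
A.a=1 B.a=2 C.a=0
A.a=1 B.a=2 C.a=1
A.a=1 B.a=2 C.a=2

outcome vector order: (A.a,B.a,C.a)
|SC outcomes| = 9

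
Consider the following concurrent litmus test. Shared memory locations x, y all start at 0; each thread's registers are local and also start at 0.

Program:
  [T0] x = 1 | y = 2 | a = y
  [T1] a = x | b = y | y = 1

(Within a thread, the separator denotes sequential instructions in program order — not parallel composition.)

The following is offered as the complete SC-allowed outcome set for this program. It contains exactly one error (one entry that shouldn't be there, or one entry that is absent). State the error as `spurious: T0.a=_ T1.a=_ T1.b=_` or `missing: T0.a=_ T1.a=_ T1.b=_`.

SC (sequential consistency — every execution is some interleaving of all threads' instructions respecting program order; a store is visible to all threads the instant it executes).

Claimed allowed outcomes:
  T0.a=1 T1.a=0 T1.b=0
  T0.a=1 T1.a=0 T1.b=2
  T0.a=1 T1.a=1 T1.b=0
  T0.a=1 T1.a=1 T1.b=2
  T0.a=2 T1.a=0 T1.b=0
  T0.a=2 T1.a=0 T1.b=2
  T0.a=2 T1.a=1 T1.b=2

missing: T0.a=2 T1.a=1 T1.b=0

outcome vector order: (T0.a,T1.a,T1.b)
[SC] allowed = {(1,0,0); (1,0,2); (1,1,0); (1,1,2); (2,0,0); (2,0,2); (2,1,0); (2,1,2)}
SC∖claimed = {(2,1,0)}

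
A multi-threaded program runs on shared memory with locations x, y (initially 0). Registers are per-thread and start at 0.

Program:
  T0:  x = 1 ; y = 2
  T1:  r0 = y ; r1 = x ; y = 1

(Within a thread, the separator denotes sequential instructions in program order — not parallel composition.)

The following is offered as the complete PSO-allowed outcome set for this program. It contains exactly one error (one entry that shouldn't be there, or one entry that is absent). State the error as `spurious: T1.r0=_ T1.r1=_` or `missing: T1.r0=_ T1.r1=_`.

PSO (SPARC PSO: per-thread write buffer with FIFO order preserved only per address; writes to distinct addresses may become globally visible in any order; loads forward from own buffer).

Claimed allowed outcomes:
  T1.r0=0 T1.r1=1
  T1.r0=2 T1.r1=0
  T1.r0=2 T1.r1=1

missing: T1.r0=0 T1.r1=0

outcome vector order: (T1.r0,T1.r1)
PSO (4): 0/0, 0/1, 2/0, 2/1
PSO∖claimed = {0/0}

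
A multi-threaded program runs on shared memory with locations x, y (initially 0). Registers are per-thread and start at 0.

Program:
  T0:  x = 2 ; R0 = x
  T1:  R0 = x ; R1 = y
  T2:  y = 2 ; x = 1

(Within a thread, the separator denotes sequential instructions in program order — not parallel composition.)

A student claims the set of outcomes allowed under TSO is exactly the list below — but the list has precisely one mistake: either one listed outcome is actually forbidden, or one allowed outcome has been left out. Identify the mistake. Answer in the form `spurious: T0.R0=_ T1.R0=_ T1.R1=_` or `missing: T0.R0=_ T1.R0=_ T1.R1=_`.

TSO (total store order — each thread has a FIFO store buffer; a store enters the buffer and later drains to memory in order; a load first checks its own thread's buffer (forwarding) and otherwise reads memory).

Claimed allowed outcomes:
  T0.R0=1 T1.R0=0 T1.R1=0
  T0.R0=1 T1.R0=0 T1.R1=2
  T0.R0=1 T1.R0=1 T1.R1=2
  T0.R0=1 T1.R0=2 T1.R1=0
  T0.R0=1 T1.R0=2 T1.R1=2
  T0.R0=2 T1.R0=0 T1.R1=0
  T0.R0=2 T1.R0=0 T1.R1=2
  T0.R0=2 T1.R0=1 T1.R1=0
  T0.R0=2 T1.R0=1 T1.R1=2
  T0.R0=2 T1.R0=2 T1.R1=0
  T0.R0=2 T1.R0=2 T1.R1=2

outcome vector order: (T0.R0,T1.R0,T1.R1)
TSO (10): <1 0 0> <1 0 2> <1 1 2> <1 2 0> <1 2 2> <2 0 0> <2 0 2> <2 1 2> <2 2 0> <2 2 2>
claimed∖TSO = {<2 1 0>}

spurious: T0.R0=2 T1.R0=1 T1.R1=0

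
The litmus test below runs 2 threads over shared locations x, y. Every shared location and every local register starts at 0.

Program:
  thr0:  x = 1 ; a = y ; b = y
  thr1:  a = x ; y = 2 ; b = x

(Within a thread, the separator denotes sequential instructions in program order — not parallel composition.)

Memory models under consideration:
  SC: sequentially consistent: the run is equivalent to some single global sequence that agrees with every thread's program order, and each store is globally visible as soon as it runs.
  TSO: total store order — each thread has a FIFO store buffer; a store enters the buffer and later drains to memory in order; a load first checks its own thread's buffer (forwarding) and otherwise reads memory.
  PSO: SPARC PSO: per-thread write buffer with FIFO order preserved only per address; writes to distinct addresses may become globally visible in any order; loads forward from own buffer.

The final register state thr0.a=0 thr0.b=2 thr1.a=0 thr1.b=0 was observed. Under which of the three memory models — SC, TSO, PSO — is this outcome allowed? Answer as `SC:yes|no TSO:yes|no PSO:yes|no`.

outcome vector order: (thr0.a,thr0.b,thr1.a,thr1.b)
SC (7): 0/0/0/1 0/0/1/1 0/2/0/1 0/2/1/1 2/2/0/0 2/2/0/1 2/2/1/1
TSO (9): 0/0/0/0 0/0/0/1 0/0/1/1 0/2/0/0 0/2/0/1 0/2/1/1 2/2/0/0 2/2/0/1 2/2/1/1
PSO (9): 0/0/0/0 0/0/0/1 0/0/1/1 0/2/0/0 0/2/0/1 0/2/1/1 2/2/0/0 2/2/0/1 2/2/1/1
target 0/2/0/0 ∈ {TSO,PSO}

SC:no TSO:yes PSO:yes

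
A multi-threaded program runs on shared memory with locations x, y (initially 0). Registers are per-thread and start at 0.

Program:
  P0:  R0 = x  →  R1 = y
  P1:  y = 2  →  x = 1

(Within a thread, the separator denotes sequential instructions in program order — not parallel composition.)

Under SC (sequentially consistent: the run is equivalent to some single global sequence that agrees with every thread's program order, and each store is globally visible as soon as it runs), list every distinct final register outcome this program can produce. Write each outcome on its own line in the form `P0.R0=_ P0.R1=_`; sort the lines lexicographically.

outcome vector order: (P0.R0,P0.R1)
|SC outcomes| = 3

P0.R0=0 P0.R1=0
P0.R0=0 P0.R1=2
P0.R0=1 P0.R1=2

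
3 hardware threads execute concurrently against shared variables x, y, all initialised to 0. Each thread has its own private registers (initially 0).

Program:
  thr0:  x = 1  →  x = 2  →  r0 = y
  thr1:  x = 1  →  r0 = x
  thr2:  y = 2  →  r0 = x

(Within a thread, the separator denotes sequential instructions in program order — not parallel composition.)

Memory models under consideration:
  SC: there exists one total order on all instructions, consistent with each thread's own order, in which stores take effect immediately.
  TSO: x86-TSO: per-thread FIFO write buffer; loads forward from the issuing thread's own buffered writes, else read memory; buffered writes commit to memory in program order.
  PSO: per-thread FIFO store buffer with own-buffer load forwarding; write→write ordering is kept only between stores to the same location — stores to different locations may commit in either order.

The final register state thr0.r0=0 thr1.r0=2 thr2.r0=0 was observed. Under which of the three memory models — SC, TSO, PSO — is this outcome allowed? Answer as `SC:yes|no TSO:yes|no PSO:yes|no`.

outcome vector order: (thr0.r0,thr1.r0,thr2.r0)
under SC → (0,1,1) (0,1,2) (0,2,2) (2,1,0) (2,1,1) (2,1,2) (2,2,0) (2,2,1) (2,2,2)
under TSO → (0,1,0) (0,1,1) (0,1,2) (0,2,0) (0,2,1) (0,2,2) (2,1,0) (2,1,1) (2,1,2) (2,2,0) (2,2,1) (2,2,2)
under PSO → (0,1,0) (0,1,1) (0,1,2) (0,2,0) (0,2,1) (0,2,2) (2,1,0) (2,1,1) (2,1,2) (2,2,0) (2,2,1) (2,2,2)
target (0,2,0) ∈ {TSO,PSO}

SC:no TSO:yes PSO:yes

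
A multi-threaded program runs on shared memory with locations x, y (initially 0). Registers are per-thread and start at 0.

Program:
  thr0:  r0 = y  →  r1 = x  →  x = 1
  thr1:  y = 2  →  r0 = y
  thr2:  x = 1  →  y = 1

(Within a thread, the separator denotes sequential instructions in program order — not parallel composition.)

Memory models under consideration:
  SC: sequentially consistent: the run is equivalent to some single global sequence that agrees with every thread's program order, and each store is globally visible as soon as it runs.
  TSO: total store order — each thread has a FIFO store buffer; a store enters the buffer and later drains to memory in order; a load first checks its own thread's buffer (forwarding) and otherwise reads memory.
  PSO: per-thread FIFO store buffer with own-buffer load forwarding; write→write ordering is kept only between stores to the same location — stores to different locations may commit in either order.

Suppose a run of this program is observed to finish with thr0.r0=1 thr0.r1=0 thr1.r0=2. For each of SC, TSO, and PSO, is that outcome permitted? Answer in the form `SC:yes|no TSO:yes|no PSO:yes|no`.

outcome vector order: (thr0.r0,thr0.r1,thr1.r0)
SC: 10 outcomes — {(0,0,1), (0,0,2), (0,1,1), (0,1,2), (1,1,1), (1,1,2), (2,0,1), (2,0,2), (2,1,1), (2,1,2)}
TSO: 10 outcomes — {(0,0,1), (0,0,2), (0,1,1), (0,1,2), (1,1,1), (1,1,2), (2,0,1), (2,0,2), (2,1,1), (2,1,2)}
PSO: 12 outcomes — {(0,0,1), (0,0,2), (0,1,1), (0,1,2), (1,0,1), (1,0,2), (1,1,1), (1,1,2), (2,0,1), (2,0,2), (2,1,1), (2,1,2)}
target (1,0,2) ∈ {PSO}

SC:no TSO:no PSO:yes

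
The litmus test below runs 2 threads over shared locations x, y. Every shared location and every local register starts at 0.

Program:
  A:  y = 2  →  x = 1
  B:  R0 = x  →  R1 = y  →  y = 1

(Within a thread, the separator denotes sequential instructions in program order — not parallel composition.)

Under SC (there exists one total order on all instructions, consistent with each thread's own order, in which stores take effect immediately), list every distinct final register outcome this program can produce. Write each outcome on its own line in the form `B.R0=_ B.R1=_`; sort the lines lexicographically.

outcome vector order: (B.R0,B.R1)
|SC outcomes| = 3

B.R0=0 B.R1=0
B.R0=0 B.R1=2
B.R0=1 B.R1=2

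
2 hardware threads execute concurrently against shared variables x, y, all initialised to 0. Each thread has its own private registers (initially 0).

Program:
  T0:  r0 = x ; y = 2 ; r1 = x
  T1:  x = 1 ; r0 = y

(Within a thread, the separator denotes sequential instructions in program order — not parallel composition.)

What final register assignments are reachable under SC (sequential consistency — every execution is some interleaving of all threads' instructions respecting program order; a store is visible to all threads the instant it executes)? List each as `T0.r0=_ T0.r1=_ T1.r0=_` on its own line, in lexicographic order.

outcome vector order: (T0.r0,T0.r1,T1.r0)
|SC outcomes| = 5

T0.r0=0 T0.r1=0 T1.r0=2
T0.r0=0 T0.r1=1 T1.r0=0
T0.r0=0 T0.r1=1 T1.r0=2
T0.r0=1 T0.r1=1 T1.r0=0
T0.r0=1 T0.r1=1 T1.r0=2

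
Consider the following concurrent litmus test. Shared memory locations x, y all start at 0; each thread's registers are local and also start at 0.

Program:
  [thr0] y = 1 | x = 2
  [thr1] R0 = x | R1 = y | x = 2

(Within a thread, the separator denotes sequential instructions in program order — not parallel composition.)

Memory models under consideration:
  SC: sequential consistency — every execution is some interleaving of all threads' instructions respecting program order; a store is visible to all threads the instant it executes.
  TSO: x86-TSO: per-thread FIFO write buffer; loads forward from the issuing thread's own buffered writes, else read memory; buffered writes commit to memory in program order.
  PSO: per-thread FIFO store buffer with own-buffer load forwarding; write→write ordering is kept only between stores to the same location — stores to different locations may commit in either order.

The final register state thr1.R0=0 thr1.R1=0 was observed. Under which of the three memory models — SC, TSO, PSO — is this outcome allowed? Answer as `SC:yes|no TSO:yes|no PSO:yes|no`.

outcome vector order: (thr1.R0,thr1.R1)
[SC] allowed = {00 01 21}
[TSO] allowed = {00 01 21}
[PSO] allowed = {00 01 20 21}
target 00 ∈ {SC,TSO,PSO}

SC:yes TSO:yes PSO:yes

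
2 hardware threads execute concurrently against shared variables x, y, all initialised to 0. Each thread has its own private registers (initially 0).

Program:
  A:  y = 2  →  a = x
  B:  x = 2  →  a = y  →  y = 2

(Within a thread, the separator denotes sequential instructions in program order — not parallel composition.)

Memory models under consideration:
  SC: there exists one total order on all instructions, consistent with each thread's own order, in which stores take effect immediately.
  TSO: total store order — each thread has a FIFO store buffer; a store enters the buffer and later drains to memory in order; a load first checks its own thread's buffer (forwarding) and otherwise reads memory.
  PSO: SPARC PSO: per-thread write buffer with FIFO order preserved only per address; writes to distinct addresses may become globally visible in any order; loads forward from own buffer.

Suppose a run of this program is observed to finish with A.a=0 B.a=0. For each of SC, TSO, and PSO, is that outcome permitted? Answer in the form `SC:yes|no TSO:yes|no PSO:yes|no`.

SC:no TSO:yes PSO:yes

outcome vector order: (A.a,B.a)
[SC] allowed = {02, 20, 22}
[TSO] allowed = {00, 02, 20, 22}
[PSO] allowed = {00, 02, 20, 22}
target 00 ∈ {TSO,PSO}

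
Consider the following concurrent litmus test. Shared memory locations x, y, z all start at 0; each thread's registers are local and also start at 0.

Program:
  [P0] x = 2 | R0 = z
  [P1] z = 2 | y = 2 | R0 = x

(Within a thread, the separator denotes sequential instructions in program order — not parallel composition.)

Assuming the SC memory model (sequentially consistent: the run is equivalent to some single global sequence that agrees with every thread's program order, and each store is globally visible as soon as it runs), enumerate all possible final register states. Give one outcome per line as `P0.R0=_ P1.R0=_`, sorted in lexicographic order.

outcome vector order: (P0.R0,P1.R0)
|SC outcomes| = 3

P0.R0=0 P1.R0=2
P0.R0=2 P1.R0=0
P0.R0=2 P1.R0=2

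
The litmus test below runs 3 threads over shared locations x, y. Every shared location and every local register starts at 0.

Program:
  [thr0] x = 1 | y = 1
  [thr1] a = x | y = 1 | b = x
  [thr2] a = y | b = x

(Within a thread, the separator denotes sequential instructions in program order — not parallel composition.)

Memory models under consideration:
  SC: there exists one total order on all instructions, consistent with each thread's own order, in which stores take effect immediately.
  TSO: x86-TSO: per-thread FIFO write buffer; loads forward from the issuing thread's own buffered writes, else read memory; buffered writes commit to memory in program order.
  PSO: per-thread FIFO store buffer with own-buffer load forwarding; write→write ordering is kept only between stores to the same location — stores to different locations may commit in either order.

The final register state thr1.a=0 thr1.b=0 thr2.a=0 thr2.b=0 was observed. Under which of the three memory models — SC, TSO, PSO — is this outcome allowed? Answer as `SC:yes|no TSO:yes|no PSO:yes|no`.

SC:yes TSO:yes PSO:yes

outcome vector order: (thr1.a,thr1.b,thr2.a,thr2.b)
[SC] allowed = {<0 0 0 0>, <0 0 0 1>, <0 0 1 0>, <0 0 1 1>, <0 1 0 0>, <0 1 0 1>, <0 1 1 0>, <0 1 1 1>, <1 1 0 0>, <1 1 0 1>, <1 1 1 1>}
[TSO] allowed = {<0 0 0 0>, <0 0 0 1>, <0 0 1 0>, <0 0 1 1>, <0 1 0 0>, <0 1 0 1>, <0 1 1 0>, <0 1 1 1>, <1 1 0 0>, <1 1 0 1>, <1 1 1 1>}
[PSO] allowed = {<0 0 0 0>, <0 0 0 1>, <0 0 1 0>, <0 0 1 1>, <0 1 0 0>, <0 1 0 1>, <0 1 1 0>, <0 1 1 1>, <1 1 0 0>, <1 1 0 1>, <1 1 1 0>, <1 1 1 1>}
target <0 0 0 0> ∈ {SC,TSO,PSO}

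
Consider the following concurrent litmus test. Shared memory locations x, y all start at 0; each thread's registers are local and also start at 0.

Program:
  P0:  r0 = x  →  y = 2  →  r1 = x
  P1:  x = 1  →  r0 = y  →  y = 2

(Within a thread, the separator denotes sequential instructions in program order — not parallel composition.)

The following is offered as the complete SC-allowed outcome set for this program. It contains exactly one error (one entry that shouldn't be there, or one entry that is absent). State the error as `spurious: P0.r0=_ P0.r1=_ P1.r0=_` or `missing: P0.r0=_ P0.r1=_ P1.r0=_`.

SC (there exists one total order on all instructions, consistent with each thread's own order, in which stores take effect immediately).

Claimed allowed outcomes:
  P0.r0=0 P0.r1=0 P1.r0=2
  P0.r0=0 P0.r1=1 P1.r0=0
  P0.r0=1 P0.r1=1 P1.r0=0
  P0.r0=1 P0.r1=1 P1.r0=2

missing: P0.r0=0 P0.r1=1 P1.r0=2

outcome vector order: (P0.r0,P0.r1,P1.r0)
SC (5): 002; 010; 012; 110; 112
SC∖claimed = {012}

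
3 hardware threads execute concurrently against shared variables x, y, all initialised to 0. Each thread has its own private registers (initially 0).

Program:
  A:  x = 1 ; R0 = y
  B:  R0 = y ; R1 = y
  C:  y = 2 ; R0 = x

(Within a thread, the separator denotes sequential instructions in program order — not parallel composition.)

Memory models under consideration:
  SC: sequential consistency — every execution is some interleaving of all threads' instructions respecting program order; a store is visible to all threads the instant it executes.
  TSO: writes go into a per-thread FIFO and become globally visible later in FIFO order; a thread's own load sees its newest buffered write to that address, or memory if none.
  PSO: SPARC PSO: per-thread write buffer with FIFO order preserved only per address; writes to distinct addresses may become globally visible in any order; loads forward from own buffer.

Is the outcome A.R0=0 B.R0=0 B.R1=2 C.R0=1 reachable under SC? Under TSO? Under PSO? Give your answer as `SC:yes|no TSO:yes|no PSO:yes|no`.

SC:yes TSO:yes PSO:yes

outcome vector order: (A.R0,B.R0,B.R1,C.R0)
[SC] allowed = {0001; 0021; 0221; 2000; 2001; 2020; 2021; 2220; 2221}
[TSO] allowed = {0000; 0001; 0020; 0021; 0220; 0221; 2000; 2001; 2020; 2021; 2220; 2221}
[PSO] allowed = {0000; 0001; 0020; 0021; 0220; 0221; 2000; 2001; 2020; 2021; 2220; 2221}
target 0021 ∈ {SC,TSO,PSO}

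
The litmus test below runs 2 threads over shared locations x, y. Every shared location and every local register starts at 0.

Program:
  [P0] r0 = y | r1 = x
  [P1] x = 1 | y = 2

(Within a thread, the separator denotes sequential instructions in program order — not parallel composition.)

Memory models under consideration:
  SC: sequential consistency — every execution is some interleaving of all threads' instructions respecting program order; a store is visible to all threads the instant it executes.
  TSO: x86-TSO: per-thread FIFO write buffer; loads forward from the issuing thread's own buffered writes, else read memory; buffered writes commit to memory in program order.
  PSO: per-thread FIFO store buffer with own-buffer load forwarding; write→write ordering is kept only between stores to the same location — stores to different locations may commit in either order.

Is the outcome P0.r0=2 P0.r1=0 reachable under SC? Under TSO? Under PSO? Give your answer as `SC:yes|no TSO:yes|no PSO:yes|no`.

outcome vector order: (P0.r0,P0.r1)
SC: 3 outcomes — {0/0, 0/1, 2/1}
TSO: 3 outcomes — {0/0, 0/1, 2/1}
PSO: 4 outcomes — {0/0, 0/1, 2/0, 2/1}
target 2/0 ∈ {PSO}

SC:no TSO:no PSO:yes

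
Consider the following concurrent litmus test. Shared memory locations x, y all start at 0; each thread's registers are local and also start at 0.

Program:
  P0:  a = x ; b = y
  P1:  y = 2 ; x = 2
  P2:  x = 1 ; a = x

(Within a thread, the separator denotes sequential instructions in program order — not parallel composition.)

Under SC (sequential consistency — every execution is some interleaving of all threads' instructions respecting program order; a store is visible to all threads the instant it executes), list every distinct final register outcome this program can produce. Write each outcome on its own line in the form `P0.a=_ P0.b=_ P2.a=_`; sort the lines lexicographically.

P0.a=0 P0.b=0 P2.a=1
P0.a=0 P0.b=0 P2.a=2
P0.a=0 P0.b=2 P2.a=1
P0.a=0 P0.b=2 P2.a=2
P0.a=1 P0.b=0 P2.a=1
P0.a=1 P0.b=0 P2.a=2
P0.a=1 P0.b=2 P2.a=1
P0.a=1 P0.b=2 P2.a=2
P0.a=2 P0.b=2 P2.a=1
P0.a=2 P0.b=2 P2.a=2

outcome vector order: (P0.a,P0.b,P2.a)
|SC outcomes| = 10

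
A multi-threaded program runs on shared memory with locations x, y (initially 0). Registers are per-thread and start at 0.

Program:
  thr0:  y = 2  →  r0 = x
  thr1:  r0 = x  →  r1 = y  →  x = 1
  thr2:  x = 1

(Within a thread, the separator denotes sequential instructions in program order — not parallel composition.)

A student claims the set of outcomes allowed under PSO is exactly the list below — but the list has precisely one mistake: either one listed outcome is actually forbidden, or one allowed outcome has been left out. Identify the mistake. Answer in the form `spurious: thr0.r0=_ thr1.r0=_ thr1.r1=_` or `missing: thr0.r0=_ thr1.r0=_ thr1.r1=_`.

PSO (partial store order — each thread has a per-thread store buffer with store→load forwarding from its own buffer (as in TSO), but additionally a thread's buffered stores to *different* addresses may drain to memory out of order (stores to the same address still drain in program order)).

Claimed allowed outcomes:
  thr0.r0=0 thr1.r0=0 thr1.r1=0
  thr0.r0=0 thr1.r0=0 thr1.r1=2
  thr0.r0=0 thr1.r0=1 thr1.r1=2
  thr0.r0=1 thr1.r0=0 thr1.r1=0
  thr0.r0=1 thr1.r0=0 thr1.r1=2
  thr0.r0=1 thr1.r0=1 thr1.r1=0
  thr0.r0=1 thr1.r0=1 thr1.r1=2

outcome vector order: (thr0.r0,thr1.r0,thr1.r1)
under PSO → <0 0 0> <0 0 2> <0 1 0> <0 1 2> <1 0 0> <1 0 2> <1 1 0> <1 1 2>
PSO∖claimed = {<0 1 0>}

missing: thr0.r0=0 thr1.r0=1 thr1.r1=0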